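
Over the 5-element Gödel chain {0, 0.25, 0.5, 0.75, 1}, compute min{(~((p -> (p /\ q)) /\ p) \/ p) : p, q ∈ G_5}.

0.25

The minimum is attained at p = 0.25, q = 0.25:
  (p /\ q) = min(0.25, 0.25) = 0.25
  (p -> (p /\ q)): 0.25 ≤ 0.25, so result = 1
  ((p -> (p /\ q)) /\ p) = min(1, 0.25) = 0.25
  ~((p -> (p /\ q)) /\ p): Gödel ¬ of 0.25 = 0 (operand ≠ 0)
  (~((p -> (p /\ q)) /\ p) \/ p) = max(0, 0.25) = 0.25
Checking all 25 assignments confirms none give a value below 0.25.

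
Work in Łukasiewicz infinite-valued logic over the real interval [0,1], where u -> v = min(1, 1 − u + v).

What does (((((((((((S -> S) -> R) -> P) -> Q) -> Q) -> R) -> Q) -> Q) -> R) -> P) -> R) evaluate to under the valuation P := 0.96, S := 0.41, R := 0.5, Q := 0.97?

0.50

(S -> S): min(1, 1 − 0.41 + 0.41) = 1
((S -> S) -> R): min(1, 1 − 1 + 0.5) = 0.5
(((S -> S) -> R) -> P): min(1, 1 − 0.5 + 0.96) = 1
((((S -> S) -> R) -> P) -> Q): min(1, 1 − 1 + 0.97) = 0.97
(((((S -> S) -> R) -> P) -> Q) -> Q): min(1, 1 − 0.97 + 0.97) = 1
((((((S -> S) -> R) -> P) -> Q) -> Q) -> R): min(1, 1 − 1 + 0.5) = 0.5
(((((((S -> S) -> R) -> P) -> Q) -> Q) -> R) -> Q): min(1, 1 − 0.5 + 0.97) = 1
((((((((S -> S) -> R) -> P) -> Q) -> Q) -> R) -> Q) -> Q): min(1, 1 − 1 + 0.97) = 0.97
(((((((((S -> S) -> R) -> P) -> Q) -> Q) -> R) -> Q) -> Q) -> R): min(1, 1 − 0.97 + 0.5) = 0.53
((((((((((S -> S) -> R) -> P) -> Q) -> Q) -> R) -> Q) -> Q) -> R) -> P): min(1, 1 − 0.53 + 0.96) = 1
(((((((((((S -> S) -> R) -> P) -> Q) -> Q) -> R) -> Q) -> Q) -> R) -> P) -> R): min(1, 1 − 1 + 0.5) = 0.5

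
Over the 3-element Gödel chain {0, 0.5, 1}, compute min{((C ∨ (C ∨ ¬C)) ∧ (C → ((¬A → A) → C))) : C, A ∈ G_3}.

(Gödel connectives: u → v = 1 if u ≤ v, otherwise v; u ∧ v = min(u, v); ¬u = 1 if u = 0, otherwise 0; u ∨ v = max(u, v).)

0.50

The minimum is attained at C = 0.5, A = 0:
  ¬C: Gödel ¬ of 0.5 = 0 (operand ≠ 0)
  (C ∨ ¬C) = max(0.5, 0) = 0.5
  (C ∨ (C ∨ ¬C)) = max(0.5, 0.5) = 0.5
  ¬A: Gödel ¬ of 0 = 1 (operand is 0)
  (¬A → A): 1 > 0, so result = 0
  ((¬A → A) → C): 0 ≤ 0.5, so result = 1
  (C → ((¬A → A) → C)): 0.5 ≤ 1, so result = 1
  ((C ∨ (C ∨ ¬C)) ∧ (C → ((¬A → A) → C))) = min(0.5, 1) = 0.5
Checking all 9 assignments confirms none give a value below 0.50.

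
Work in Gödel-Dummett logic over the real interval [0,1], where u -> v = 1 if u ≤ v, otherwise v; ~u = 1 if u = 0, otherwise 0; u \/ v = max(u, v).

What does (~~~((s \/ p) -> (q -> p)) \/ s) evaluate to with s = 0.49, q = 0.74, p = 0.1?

0.49

(s \/ p) = max(0.49, 0.1) = 0.49
(q -> p): 0.74 > 0.1, so result = 0.1
((s \/ p) -> (q -> p)): 0.49 > 0.1, so result = 0.1
~((s \/ p) -> (q -> p)): Gödel ¬ of 0.1 = 0 (operand ≠ 0)
~~((s \/ p) -> (q -> p)): Gödel ¬ of 0 = 1 (operand is 0)
~~~((s \/ p) -> (q -> p)): Gödel ¬ of 1 = 0 (operand ≠ 0)
(~~~((s \/ p) -> (q -> p)) \/ s) = max(0, 0.49) = 0.49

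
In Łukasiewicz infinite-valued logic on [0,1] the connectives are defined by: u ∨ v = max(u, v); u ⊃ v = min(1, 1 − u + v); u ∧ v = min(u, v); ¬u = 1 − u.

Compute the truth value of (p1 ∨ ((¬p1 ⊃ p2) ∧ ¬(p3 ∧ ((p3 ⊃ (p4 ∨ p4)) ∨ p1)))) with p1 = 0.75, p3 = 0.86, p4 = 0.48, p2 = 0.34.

¬p1: Łukasiewicz ¬ gives 1 − 0.75 = 0.25
(¬p1 ⊃ p2): min(1, 1 − 0.25 + 0.34) = 1
(p4 ∨ p4) = max(0.48, 0.48) = 0.48
(p3 ⊃ (p4 ∨ p4)): min(1, 1 − 0.86 + 0.48) = 0.62
((p3 ⊃ (p4 ∨ p4)) ∨ p1) = max(0.62, 0.75) = 0.75
(p3 ∧ ((p3 ⊃ (p4 ∨ p4)) ∨ p1)) = min(0.86, 0.75) = 0.75
¬(p3 ∧ ((p3 ⊃ (p4 ∨ p4)) ∨ p1)): Łukasiewicz ¬ gives 1 − 0.75 = 0.25
((¬p1 ⊃ p2) ∧ ¬(p3 ∧ ((p3 ⊃ (p4 ∨ p4)) ∨ p1))) = min(1, 0.25) = 0.25
(p1 ∨ ((¬p1 ⊃ p2) ∧ ¬(p3 ∧ ((p3 ⊃ (p4 ∨ p4)) ∨ p1)))) = max(0.75, 0.25) = 0.75

0.75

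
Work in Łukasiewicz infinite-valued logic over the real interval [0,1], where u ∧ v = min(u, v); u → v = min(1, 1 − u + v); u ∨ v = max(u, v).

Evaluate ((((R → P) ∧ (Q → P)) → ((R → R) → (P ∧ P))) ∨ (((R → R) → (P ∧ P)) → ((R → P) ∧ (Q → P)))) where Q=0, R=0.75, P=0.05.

(R → P): min(1, 1 − 0.75 + 0.05) = 0.3
(Q → P): min(1, 1 − 0 + 0.05) = 1
((R → P) ∧ (Q → P)) = min(0.3, 1) = 0.3
(R → R): min(1, 1 − 0.75 + 0.75) = 1
(P ∧ P) = min(0.05, 0.05) = 0.05
((R → R) → (P ∧ P)): min(1, 1 − 1 + 0.05) = 0.05
(((R → P) ∧ (Q → P)) → ((R → R) → (P ∧ P))): min(1, 1 − 0.3 + 0.05) = 0.75
(R → R): min(1, 1 − 0.75 + 0.75) = 1
(P ∧ P) = min(0.05, 0.05) = 0.05
((R → R) → (P ∧ P)): min(1, 1 − 1 + 0.05) = 0.05
(R → P): min(1, 1 − 0.75 + 0.05) = 0.3
(Q → P): min(1, 1 − 0 + 0.05) = 1
((R → P) ∧ (Q → P)) = min(0.3, 1) = 0.3
(((R → R) → (P ∧ P)) → ((R → P) ∧ (Q → P))): min(1, 1 − 0.05 + 0.3) = 1
((((R → P) ∧ (Q → P)) → ((R → R) → (P ∧ P))) ∨ (((R → R) → (P ∧ P)) → ((R → P) ∧ (Q → P)))) = max(0.75, 1) = 1

1.00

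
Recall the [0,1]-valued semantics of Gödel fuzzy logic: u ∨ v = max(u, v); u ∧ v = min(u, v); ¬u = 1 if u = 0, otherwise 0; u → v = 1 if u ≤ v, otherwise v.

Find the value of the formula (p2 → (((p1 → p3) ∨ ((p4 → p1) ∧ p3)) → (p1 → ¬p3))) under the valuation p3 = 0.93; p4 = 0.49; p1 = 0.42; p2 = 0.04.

(p1 → p3): 0.42 ≤ 0.93, so result = 1
(p4 → p1): 0.49 > 0.42, so result = 0.42
((p4 → p1) ∧ p3) = min(0.42, 0.93) = 0.42
((p1 → p3) ∨ ((p4 → p1) ∧ p3)) = max(1, 0.42) = 1
¬p3: Gödel ¬ of 0.93 = 0 (operand ≠ 0)
(p1 → ¬p3): 0.42 > 0, so result = 0
(((p1 → p3) ∨ ((p4 → p1) ∧ p3)) → (p1 → ¬p3)): 1 > 0, so result = 0
(p2 → (((p1 → p3) ∨ ((p4 → p1) ∧ p3)) → (p1 → ¬p3))): 0.04 > 0, so result = 0

0.00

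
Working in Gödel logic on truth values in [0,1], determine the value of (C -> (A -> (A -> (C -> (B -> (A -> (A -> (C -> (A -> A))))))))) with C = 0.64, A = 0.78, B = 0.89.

(A -> A): 0.78 ≤ 0.78, so result = 1
(C -> (A -> A)): 0.64 ≤ 1, so result = 1
(A -> (C -> (A -> A))): 0.78 ≤ 1, so result = 1
(A -> (A -> (C -> (A -> A)))): 0.78 ≤ 1, so result = 1
(B -> (A -> (A -> (C -> (A -> A))))): 0.89 ≤ 1, so result = 1
(C -> (B -> (A -> (A -> (C -> (A -> A)))))): 0.64 ≤ 1, so result = 1
(A -> (C -> (B -> (A -> (A -> (C -> (A -> A))))))): 0.78 ≤ 1, so result = 1
(A -> (A -> (C -> (B -> (A -> (A -> (C -> (A -> A)))))))): 0.78 ≤ 1, so result = 1
(C -> (A -> (A -> (C -> (B -> (A -> (A -> (C -> (A -> A))))))))): 0.64 ≤ 1, so result = 1

1.00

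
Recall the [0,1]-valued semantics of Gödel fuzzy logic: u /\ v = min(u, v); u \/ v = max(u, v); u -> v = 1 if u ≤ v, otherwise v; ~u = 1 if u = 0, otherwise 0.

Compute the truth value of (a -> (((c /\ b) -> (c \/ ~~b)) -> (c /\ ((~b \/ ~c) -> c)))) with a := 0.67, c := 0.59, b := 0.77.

0.59

(c /\ b) = min(0.59, 0.77) = 0.59
~b: Gödel ¬ of 0.77 = 0 (operand ≠ 0)
~~b: Gödel ¬ of 0 = 1 (operand is 0)
(c \/ ~~b) = max(0.59, 1) = 1
((c /\ b) -> (c \/ ~~b)): 0.59 ≤ 1, so result = 1
~b: Gödel ¬ of 0.77 = 0 (operand ≠ 0)
~c: Gödel ¬ of 0.59 = 0 (operand ≠ 0)
(~b \/ ~c) = max(0, 0) = 0
((~b \/ ~c) -> c): 0 ≤ 0.59, so result = 1
(c /\ ((~b \/ ~c) -> c)) = min(0.59, 1) = 0.59
(((c /\ b) -> (c \/ ~~b)) -> (c /\ ((~b \/ ~c) -> c))): 1 > 0.59, so result = 0.59
(a -> (((c /\ b) -> (c \/ ~~b)) -> (c /\ ((~b \/ ~c) -> c)))): 0.67 > 0.59, so result = 0.59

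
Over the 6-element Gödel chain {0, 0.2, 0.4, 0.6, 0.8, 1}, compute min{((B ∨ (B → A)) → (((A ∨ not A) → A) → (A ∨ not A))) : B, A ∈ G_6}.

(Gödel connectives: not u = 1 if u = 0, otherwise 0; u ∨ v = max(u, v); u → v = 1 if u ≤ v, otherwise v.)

0.20

The minimum is attained at B = 0, A = 0.2:
  (B → A): 0 ≤ 0.2, so result = 1
  (B ∨ (B → A)) = max(0, 1) = 1
  not A: Gödel ¬ of 0.2 = 0 (operand ≠ 0)
  (A ∨ not A) = max(0.2, 0) = 0.2
  ((A ∨ not A) → A): 0.2 ≤ 0.2, so result = 1
  not A: Gödel ¬ of 0.2 = 0 (operand ≠ 0)
  (A ∨ not A) = max(0.2, 0) = 0.2
  (((A ∨ not A) → A) → (A ∨ not A)): 1 > 0.2, so result = 0.2
  ((B ∨ (B → A)) → (((A ∨ not A) → A) → (A ∨ not A))): 1 > 0.2, so result = 0.2
Checking all 36 assignments confirms none give a value below 0.20.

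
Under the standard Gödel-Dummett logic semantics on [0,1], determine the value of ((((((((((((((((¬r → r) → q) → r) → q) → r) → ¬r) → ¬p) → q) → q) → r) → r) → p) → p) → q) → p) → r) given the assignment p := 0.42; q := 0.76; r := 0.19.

¬r: Gödel ¬ of 0.19 = 0 (operand ≠ 0)
(¬r → r): 0 ≤ 0.19, so result = 1
((¬r → r) → q): 1 > 0.76, so result = 0.76
(((¬r → r) → q) → r): 0.76 > 0.19, so result = 0.19
((((¬r → r) → q) → r) → q): 0.19 ≤ 0.76, so result = 1
(((((¬r → r) → q) → r) → q) → r): 1 > 0.19, so result = 0.19
¬r: Gödel ¬ of 0.19 = 0 (operand ≠ 0)
((((((¬r → r) → q) → r) → q) → r) → ¬r): 0.19 > 0, so result = 0
¬p: Gödel ¬ of 0.42 = 0 (operand ≠ 0)
(((((((¬r → r) → q) → r) → q) → r) → ¬r) → ¬p): 0 ≤ 0, so result = 1
((((((((¬r → r) → q) → r) → q) → r) → ¬r) → ¬p) → q): 1 > 0.76, so result = 0.76
(((((((((¬r → r) → q) → r) → q) → r) → ¬r) → ¬p) → q) → q): 0.76 ≤ 0.76, so result = 1
((((((((((¬r → r) → q) → r) → q) → r) → ¬r) → ¬p) → q) → q) → r): 1 > 0.19, so result = 0.19
(((((((((((¬r → r) → q) → r) → q) → r) → ¬r) → ¬p) → q) → q) → r) → r): 0.19 ≤ 0.19, so result = 1
((((((((((((¬r → r) → q) → r) → q) → r) → ¬r) → ¬p) → q) → q) → r) → r) → p): 1 > 0.42, so result = 0.42
(((((((((((((¬r → r) → q) → r) → q) → r) → ¬r) → ¬p) → q) → q) → r) → r) → p) → p): 0.42 ≤ 0.42, so result = 1
((((((((((((((¬r → r) → q) → r) → q) → r) → ¬r) → ¬p) → q) → q) → r) → r) → p) → p) → q): 1 > 0.76, so result = 0.76
(((((((((((((((¬r → r) → q) → r) → q) → r) → ¬r) → ¬p) → q) → q) → r) → r) → p) → p) → q) → p): 0.76 > 0.42, so result = 0.42
((((((((((((((((¬r → r) → q) → r) → q) → r) → ¬r) → ¬p) → q) → q) → r) → r) → p) → p) → q) → p) → r): 0.42 > 0.19, so result = 0.19

0.19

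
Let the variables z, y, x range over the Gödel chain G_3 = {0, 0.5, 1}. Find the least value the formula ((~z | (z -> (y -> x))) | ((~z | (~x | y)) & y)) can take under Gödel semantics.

0.50

The minimum is attained at z = 0.5, y = 0.5, x = 0:
  ~z: Gödel ¬ of 0.5 = 0 (operand ≠ 0)
  (y -> x): 0.5 > 0, so result = 0
  (z -> (y -> x)): 0.5 > 0, so result = 0
  (~z | (z -> (y -> x))) = max(0, 0) = 0
  ~z: Gödel ¬ of 0.5 = 0 (operand ≠ 0)
  ~x: Gödel ¬ of 0 = 1 (operand is 0)
  (~x | y) = max(1, 0.5) = 1
  (~z | (~x | y)) = max(0, 1) = 1
  ((~z | (~x | y)) & y) = min(1, 0.5) = 0.5
  ((~z | (z -> (y -> x))) | ((~z | (~x | y)) & y)) = max(0, 0.5) = 0.5
Checking all 27 assignments confirms none give a value below 0.50.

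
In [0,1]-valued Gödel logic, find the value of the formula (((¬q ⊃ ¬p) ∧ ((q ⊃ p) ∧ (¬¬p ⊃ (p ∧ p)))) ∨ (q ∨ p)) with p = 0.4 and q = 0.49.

¬q: Gödel ¬ of 0.49 = 0 (operand ≠ 0)
¬p: Gödel ¬ of 0.4 = 0 (operand ≠ 0)
(¬q ⊃ ¬p): 0 ≤ 0, so result = 1
(q ⊃ p): 0.49 > 0.4, so result = 0.4
¬p: Gödel ¬ of 0.4 = 0 (operand ≠ 0)
¬¬p: Gödel ¬ of 0 = 1 (operand is 0)
(p ∧ p) = min(0.4, 0.4) = 0.4
(¬¬p ⊃ (p ∧ p)): 1 > 0.4, so result = 0.4
((q ⊃ p) ∧ (¬¬p ⊃ (p ∧ p))) = min(0.4, 0.4) = 0.4
((¬q ⊃ ¬p) ∧ ((q ⊃ p) ∧ (¬¬p ⊃ (p ∧ p)))) = min(1, 0.4) = 0.4
(q ∨ p) = max(0.49, 0.4) = 0.49
(((¬q ⊃ ¬p) ∧ ((q ⊃ p) ∧ (¬¬p ⊃ (p ∧ p)))) ∨ (q ∨ p)) = max(0.4, 0.49) = 0.49

0.49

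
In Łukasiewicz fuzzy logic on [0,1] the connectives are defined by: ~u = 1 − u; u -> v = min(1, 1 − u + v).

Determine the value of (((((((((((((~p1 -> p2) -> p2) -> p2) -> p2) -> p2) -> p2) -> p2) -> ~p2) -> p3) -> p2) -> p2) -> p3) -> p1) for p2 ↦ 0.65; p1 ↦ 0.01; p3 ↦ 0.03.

0.63

~p1: Łukasiewicz ¬ gives 1 − 0.01 = 0.99
(~p1 -> p2): min(1, 1 − 0.99 + 0.65) = 0.66
((~p1 -> p2) -> p2): min(1, 1 − 0.66 + 0.65) = 0.99
(((~p1 -> p2) -> p2) -> p2): min(1, 1 − 0.99 + 0.65) = 0.66
((((~p1 -> p2) -> p2) -> p2) -> p2): min(1, 1 − 0.66 + 0.65) = 0.99
(((((~p1 -> p2) -> p2) -> p2) -> p2) -> p2): min(1, 1 − 0.99 + 0.65) = 0.66
((((((~p1 -> p2) -> p2) -> p2) -> p2) -> p2) -> p2): min(1, 1 − 0.66 + 0.65) = 0.99
(((((((~p1 -> p2) -> p2) -> p2) -> p2) -> p2) -> p2) -> p2): min(1, 1 − 0.99 + 0.65) = 0.66
~p2: Łukasiewicz ¬ gives 1 − 0.65 = 0.35
((((((((~p1 -> p2) -> p2) -> p2) -> p2) -> p2) -> p2) -> p2) -> ~p2): min(1, 1 − 0.66 + 0.35) = 0.69
(((((((((~p1 -> p2) -> p2) -> p2) -> p2) -> p2) -> p2) -> p2) -> ~p2) -> p3): min(1, 1 − 0.69 + 0.03) = 0.34
((((((((((~p1 -> p2) -> p2) -> p2) -> p2) -> p2) -> p2) -> p2) -> ~p2) -> p3) -> p2): min(1, 1 − 0.34 + 0.65) = 1
(((((((((((~p1 -> p2) -> p2) -> p2) -> p2) -> p2) -> p2) -> p2) -> ~p2) -> p3) -> p2) -> p2): min(1, 1 − 1 + 0.65) = 0.65
((((((((((((~p1 -> p2) -> p2) -> p2) -> p2) -> p2) -> p2) -> p2) -> ~p2) -> p3) -> p2) -> p2) -> p3): min(1, 1 − 0.65 + 0.03) = 0.38
(((((((((((((~p1 -> p2) -> p2) -> p2) -> p2) -> p2) -> p2) -> p2) -> ~p2) -> p3) -> p2) -> p2) -> p3) -> p1): min(1, 1 − 0.38 + 0.01) = 0.63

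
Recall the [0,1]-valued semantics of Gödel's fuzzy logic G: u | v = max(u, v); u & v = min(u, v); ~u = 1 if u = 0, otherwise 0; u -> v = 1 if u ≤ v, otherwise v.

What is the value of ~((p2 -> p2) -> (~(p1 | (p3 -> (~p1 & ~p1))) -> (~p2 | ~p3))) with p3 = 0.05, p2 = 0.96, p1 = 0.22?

0.00

(p2 -> p2): 0.96 ≤ 0.96, so result = 1
~p1: Gödel ¬ of 0.22 = 0 (operand ≠ 0)
~p1: Gödel ¬ of 0.22 = 0 (operand ≠ 0)
(~p1 & ~p1) = min(0, 0) = 0
(p3 -> (~p1 & ~p1)): 0.05 > 0, so result = 0
(p1 | (p3 -> (~p1 & ~p1))) = max(0.22, 0) = 0.22
~(p1 | (p3 -> (~p1 & ~p1))): Gödel ¬ of 0.22 = 0 (operand ≠ 0)
~p2: Gödel ¬ of 0.96 = 0 (operand ≠ 0)
~p3: Gödel ¬ of 0.05 = 0 (operand ≠ 0)
(~p2 | ~p3) = max(0, 0) = 0
(~(p1 | (p3 -> (~p1 & ~p1))) -> (~p2 | ~p3)): 0 ≤ 0, so result = 1
((p2 -> p2) -> (~(p1 | (p3 -> (~p1 & ~p1))) -> (~p2 | ~p3))): 1 ≤ 1, so result = 1
~((p2 -> p2) -> (~(p1 | (p3 -> (~p1 & ~p1))) -> (~p2 | ~p3))): Gödel ¬ of 1 = 0 (operand ≠ 0)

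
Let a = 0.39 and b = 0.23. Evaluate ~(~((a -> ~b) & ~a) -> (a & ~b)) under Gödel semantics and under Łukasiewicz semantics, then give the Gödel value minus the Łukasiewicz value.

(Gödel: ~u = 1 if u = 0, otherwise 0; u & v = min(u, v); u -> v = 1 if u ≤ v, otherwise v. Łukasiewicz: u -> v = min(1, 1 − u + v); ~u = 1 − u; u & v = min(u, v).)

Gödel evaluation:
  ~b: Gödel ¬ of 0.23 = 0 (operand ≠ 0)
  (a -> ~b): 0.39 > 0, so result = 0
  ~a: Gödel ¬ of 0.39 = 0 (operand ≠ 0)
  ((a -> ~b) & ~a) = min(0, 0) = 0
  ~((a -> ~b) & ~a): Gödel ¬ of 0 = 1 (operand is 0)
  ~b: Gödel ¬ of 0.23 = 0 (operand ≠ 0)
  (a & ~b) = min(0.39, 0) = 0
  (~((a -> ~b) & ~a) -> (a & ~b)): 1 > 0, so result = 0
  ~(~((a -> ~b) & ~a) -> (a & ~b)): Gödel ¬ of 0 = 1 (operand is 0)
  Gödel value = 1
Łukasiewicz evaluation:
  ~b: Łukasiewicz ¬ gives 1 − 0.23 = 0.77
  (a -> ~b): min(1, 1 − 0.39 + 0.77) = 1
  ~a: Łukasiewicz ¬ gives 1 − 0.39 = 0.61
  ((a -> ~b) & ~a) = min(1, 0.61) = 0.61
  ~((a -> ~b) & ~a): Łukasiewicz ¬ gives 1 − 0.61 = 0.39
  ~b: Łukasiewicz ¬ gives 1 − 0.23 = 0.77
  (a & ~b) = min(0.39, 0.77) = 0.39
  (~((a -> ~b) & ~a) -> (a & ~b)): min(1, 1 − 0.39 + 0.39) = 1
  ~(~((a -> ~b) & ~a) -> (a & ~b)): Łukasiewicz ¬ gives 1 − 1 = 0
  Łukasiewicz value = 0
Difference: 1 − 0 = 1.00

1.00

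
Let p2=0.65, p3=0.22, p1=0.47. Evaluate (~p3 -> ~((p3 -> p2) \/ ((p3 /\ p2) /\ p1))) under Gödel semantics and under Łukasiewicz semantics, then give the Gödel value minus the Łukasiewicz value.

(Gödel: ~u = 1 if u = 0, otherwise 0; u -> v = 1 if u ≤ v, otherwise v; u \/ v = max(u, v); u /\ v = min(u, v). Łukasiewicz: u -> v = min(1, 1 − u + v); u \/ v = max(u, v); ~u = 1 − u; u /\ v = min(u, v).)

0.78

Gödel evaluation:
  ~p3: Gödel ¬ of 0.22 = 0 (operand ≠ 0)
  (p3 -> p2): 0.22 ≤ 0.65, so result = 1
  (p3 /\ p2) = min(0.22, 0.65) = 0.22
  ((p3 /\ p2) /\ p1) = min(0.22, 0.47) = 0.22
  ((p3 -> p2) \/ ((p3 /\ p2) /\ p1)) = max(1, 0.22) = 1
  ~((p3 -> p2) \/ ((p3 /\ p2) /\ p1)): Gödel ¬ of 1 = 0 (operand ≠ 0)
  (~p3 -> ~((p3 -> p2) \/ ((p3 /\ p2) /\ p1))): 0 ≤ 0, so result = 1
  Gödel value = 1
Łukasiewicz evaluation:
  ~p3: Łukasiewicz ¬ gives 1 − 0.22 = 0.78
  (p3 -> p2): min(1, 1 − 0.22 + 0.65) = 1
  (p3 /\ p2) = min(0.22, 0.65) = 0.22
  ((p3 /\ p2) /\ p1) = min(0.22, 0.47) = 0.22
  ((p3 -> p2) \/ ((p3 /\ p2) /\ p1)) = max(1, 0.22) = 1
  ~((p3 -> p2) \/ ((p3 /\ p2) /\ p1)): Łukasiewicz ¬ gives 1 − 1 = 0
  (~p3 -> ~((p3 -> p2) \/ ((p3 /\ p2) /\ p1))): min(1, 1 − 0.78 + 0) = 0.22
  Łukasiewicz value = 0.22
Difference: 1 − 0.22 = 0.78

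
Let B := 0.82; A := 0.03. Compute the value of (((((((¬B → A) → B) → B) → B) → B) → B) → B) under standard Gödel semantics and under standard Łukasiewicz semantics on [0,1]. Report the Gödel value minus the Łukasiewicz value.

Gödel evaluation:
  ¬B: Gödel ¬ of 0.82 = 0 (operand ≠ 0)
  (¬B → A): 0 ≤ 0.03, so result = 1
  ((¬B → A) → B): 1 > 0.82, so result = 0.82
  (((¬B → A) → B) → B): 0.82 ≤ 0.82, so result = 1
  ((((¬B → A) → B) → B) → B): 1 > 0.82, so result = 0.82
  (((((¬B → A) → B) → B) → B) → B): 0.82 ≤ 0.82, so result = 1
  ((((((¬B → A) → B) → B) → B) → B) → B): 1 > 0.82, so result = 0.82
  (((((((¬B → A) → B) → B) → B) → B) → B) → B): 0.82 ≤ 0.82, so result = 1
  Gödel value = 1
Łukasiewicz evaluation:
  ¬B: Łukasiewicz ¬ gives 1 − 0.82 = 0.18
  (¬B → A): min(1, 1 − 0.18 + 0.03) = 0.85
  ((¬B → A) → B): min(1, 1 − 0.85 + 0.82) = 0.97
  (((¬B → A) → B) → B): min(1, 1 − 0.97 + 0.82) = 0.85
  ((((¬B → A) → B) → B) → B): min(1, 1 − 0.85 + 0.82) = 0.97
  (((((¬B → A) → B) → B) → B) → B): min(1, 1 − 0.97 + 0.82) = 0.85
  ((((((¬B → A) → B) → B) → B) → B) → B): min(1, 1 − 0.85 + 0.82) = 0.97
  (((((((¬B → A) → B) → B) → B) → B) → B) → B): min(1, 1 − 0.97 + 0.82) = 0.85
  Łukasiewicz value = 0.85
Difference: 1 − 0.85 = 0.15

0.15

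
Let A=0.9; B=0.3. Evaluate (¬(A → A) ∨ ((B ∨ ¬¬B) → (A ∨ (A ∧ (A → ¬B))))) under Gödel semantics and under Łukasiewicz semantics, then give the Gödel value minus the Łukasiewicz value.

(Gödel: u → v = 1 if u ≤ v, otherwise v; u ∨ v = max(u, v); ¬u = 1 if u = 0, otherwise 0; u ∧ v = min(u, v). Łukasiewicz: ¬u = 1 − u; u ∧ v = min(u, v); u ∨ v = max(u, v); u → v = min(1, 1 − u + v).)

-0.10

Gödel evaluation:
  (A → A): 0.9 ≤ 0.9, so result = 1
  ¬(A → A): Gödel ¬ of 1 = 0 (operand ≠ 0)
  ¬B: Gödel ¬ of 0.3 = 0 (operand ≠ 0)
  ¬¬B: Gödel ¬ of 0 = 1 (operand is 0)
  (B ∨ ¬¬B) = max(0.3, 1) = 1
  ¬B: Gödel ¬ of 0.3 = 0 (operand ≠ 0)
  (A → ¬B): 0.9 > 0, so result = 0
  (A ∧ (A → ¬B)) = min(0.9, 0) = 0
  (A ∨ (A ∧ (A → ¬B))) = max(0.9, 0) = 0.9
  ((B ∨ ¬¬B) → (A ∨ (A ∧ (A → ¬B)))): 1 > 0.9, so result = 0.9
  (¬(A → A) ∨ ((B ∨ ¬¬B) → (A ∨ (A ∧ (A → ¬B))))) = max(0, 0.9) = 0.9
  Gödel value = 0.9
Łukasiewicz evaluation:
  (A → A): min(1, 1 − 0.9 + 0.9) = 1
  ¬(A → A): Łukasiewicz ¬ gives 1 − 1 = 0
  ¬B: Łukasiewicz ¬ gives 1 − 0.3 = 0.7
  ¬¬B: Łukasiewicz ¬ gives 1 − 0.7 = 0.3
  (B ∨ ¬¬B) = max(0.3, 0.3) = 0.3
  ¬B: Łukasiewicz ¬ gives 1 − 0.3 = 0.7
  (A → ¬B): min(1, 1 − 0.9 + 0.7) = 0.8
  (A ∧ (A → ¬B)) = min(0.9, 0.8) = 0.8
  (A ∨ (A ∧ (A → ¬B))) = max(0.9, 0.8) = 0.9
  ((B ∨ ¬¬B) → (A ∨ (A ∧ (A → ¬B)))): min(1, 1 − 0.3 + 0.9) = 1
  (¬(A → A) ∨ ((B ∨ ¬¬B) → (A ∨ (A ∧ (A → ¬B))))) = max(0, 1) = 1
  Łukasiewicz value = 1
Difference: 0.9 − 1 = -0.10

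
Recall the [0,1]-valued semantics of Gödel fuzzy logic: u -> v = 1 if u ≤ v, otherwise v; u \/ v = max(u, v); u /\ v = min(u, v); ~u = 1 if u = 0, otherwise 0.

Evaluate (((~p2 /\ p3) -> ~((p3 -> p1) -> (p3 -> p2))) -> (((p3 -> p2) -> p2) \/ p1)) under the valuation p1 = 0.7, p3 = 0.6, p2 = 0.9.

0.90

~p2: Gödel ¬ of 0.9 = 0 (operand ≠ 0)
(~p2 /\ p3) = min(0, 0.6) = 0
(p3 -> p1): 0.6 ≤ 0.7, so result = 1
(p3 -> p2): 0.6 ≤ 0.9, so result = 1
((p3 -> p1) -> (p3 -> p2)): 1 ≤ 1, so result = 1
~((p3 -> p1) -> (p3 -> p2)): Gödel ¬ of 1 = 0 (operand ≠ 0)
((~p2 /\ p3) -> ~((p3 -> p1) -> (p3 -> p2))): 0 ≤ 0, so result = 1
(p3 -> p2): 0.6 ≤ 0.9, so result = 1
((p3 -> p2) -> p2): 1 > 0.9, so result = 0.9
(((p3 -> p2) -> p2) \/ p1) = max(0.9, 0.7) = 0.9
(((~p2 /\ p3) -> ~((p3 -> p1) -> (p3 -> p2))) -> (((p3 -> p2) -> p2) \/ p1)): 1 > 0.9, so result = 0.9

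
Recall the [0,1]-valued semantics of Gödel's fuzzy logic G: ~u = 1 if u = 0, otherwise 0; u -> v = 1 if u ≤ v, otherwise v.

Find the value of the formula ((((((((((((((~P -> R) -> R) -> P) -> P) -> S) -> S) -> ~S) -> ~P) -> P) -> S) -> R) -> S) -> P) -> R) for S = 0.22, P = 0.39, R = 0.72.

0.72

~P: Gödel ¬ of 0.39 = 0 (operand ≠ 0)
(~P -> R): 0 ≤ 0.72, so result = 1
((~P -> R) -> R): 1 > 0.72, so result = 0.72
(((~P -> R) -> R) -> P): 0.72 > 0.39, so result = 0.39
((((~P -> R) -> R) -> P) -> P): 0.39 ≤ 0.39, so result = 1
(((((~P -> R) -> R) -> P) -> P) -> S): 1 > 0.22, so result = 0.22
((((((~P -> R) -> R) -> P) -> P) -> S) -> S): 0.22 ≤ 0.22, so result = 1
~S: Gödel ¬ of 0.22 = 0 (operand ≠ 0)
(((((((~P -> R) -> R) -> P) -> P) -> S) -> S) -> ~S): 1 > 0, so result = 0
~P: Gödel ¬ of 0.39 = 0 (operand ≠ 0)
((((((((~P -> R) -> R) -> P) -> P) -> S) -> S) -> ~S) -> ~P): 0 ≤ 0, so result = 1
(((((((((~P -> R) -> R) -> P) -> P) -> S) -> S) -> ~S) -> ~P) -> P): 1 > 0.39, so result = 0.39
((((((((((~P -> R) -> R) -> P) -> P) -> S) -> S) -> ~S) -> ~P) -> P) -> S): 0.39 > 0.22, so result = 0.22
(((((((((((~P -> R) -> R) -> P) -> P) -> S) -> S) -> ~S) -> ~P) -> P) -> S) -> R): 0.22 ≤ 0.72, so result = 1
((((((((((((~P -> R) -> R) -> P) -> P) -> S) -> S) -> ~S) -> ~P) -> P) -> S) -> R) -> S): 1 > 0.22, so result = 0.22
(((((((((((((~P -> R) -> R) -> P) -> P) -> S) -> S) -> ~S) -> ~P) -> P) -> S) -> R) -> S) -> P): 0.22 ≤ 0.39, so result = 1
((((((((((((((~P -> R) -> R) -> P) -> P) -> S) -> S) -> ~S) -> ~P) -> P) -> S) -> R) -> S) -> P) -> R): 1 > 0.72, so result = 0.72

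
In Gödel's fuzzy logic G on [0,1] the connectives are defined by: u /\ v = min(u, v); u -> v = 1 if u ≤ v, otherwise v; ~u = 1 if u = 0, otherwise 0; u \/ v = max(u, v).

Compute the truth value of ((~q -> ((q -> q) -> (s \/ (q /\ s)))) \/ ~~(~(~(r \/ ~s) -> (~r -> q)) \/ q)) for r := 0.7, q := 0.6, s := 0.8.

~q: Gödel ¬ of 0.6 = 0 (operand ≠ 0)
(q -> q): 0.6 ≤ 0.6, so result = 1
(q /\ s) = min(0.6, 0.8) = 0.6
(s \/ (q /\ s)) = max(0.8, 0.6) = 0.8
((q -> q) -> (s \/ (q /\ s))): 1 > 0.8, so result = 0.8
(~q -> ((q -> q) -> (s \/ (q /\ s)))): 0 ≤ 0.8, so result = 1
~s: Gödel ¬ of 0.8 = 0 (operand ≠ 0)
(r \/ ~s) = max(0.7, 0) = 0.7
~(r \/ ~s): Gödel ¬ of 0.7 = 0 (operand ≠ 0)
~r: Gödel ¬ of 0.7 = 0 (operand ≠ 0)
(~r -> q): 0 ≤ 0.6, so result = 1
(~(r \/ ~s) -> (~r -> q)): 0 ≤ 1, so result = 1
~(~(r \/ ~s) -> (~r -> q)): Gödel ¬ of 1 = 0 (operand ≠ 0)
(~(~(r \/ ~s) -> (~r -> q)) \/ q) = max(0, 0.6) = 0.6
~(~(~(r \/ ~s) -> (~r -> q)) \/ q): Gödel ¬ of 0.6 = 0 (operand ≠ 0)
~~(~(~(r \/ ~s) -> (~r -> q)) \/ q): Gödel ¬ of 0 = 1 (operand is 0)
((~q -> ((q -> q) -> (s \/ (q /\ s)))) \/ ~~(~(~(r \/ ~s) -> (~r -> q)) \/ q)) = max(1, 1) = 1

1.00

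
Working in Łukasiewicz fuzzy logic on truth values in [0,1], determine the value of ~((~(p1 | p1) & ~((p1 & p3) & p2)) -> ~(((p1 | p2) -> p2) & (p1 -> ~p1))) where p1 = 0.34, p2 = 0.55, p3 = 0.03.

0.66

(p1 | p1) = max(0.34, 0.34) = 0.34
~(p1 | p1): Łukasiewicz ¬ gives 1 − 0.34 = 0.66
(p1 & p3) = min(0.34, 0.03) = 0.03
((p1 & p3) & p2) = min(0.03, 0.55) = 0.03
~((p1 & p3) & p2): Łukasiewicz ¬ gives 1 − 0.03 = 0.97
(~(p1 | p1) & ~((p1 & p3) & p2)) = min(0.66, 0.97) = 0.66
(p1 | p2) = max(0.34, 0.55) = 0.55
((p1 | p2) -> p2): min(1, 1 − 0.55 + 0.55) = 1
~p1: Łukasiewicz ¬ gives 1 − 0.34 = 0.66
(p1 -> ~p1): min(1, 1 − 0.34 + 0.66) = 1
(((p1 | p2) -> p2) & (p1 -> ~p1)) = min(1, 1) = 1
~(((p1 | p2) -> p2) & (p1 -> ~p1)): Łukasiewicz ¬ gives 1 − 1 = 0
((~(p1 | p1) & ~((p1 & p3) & p2)) -> ~(((p1 | p2) -> p2) & (p1 -> ~p1))): min(1, 1 − 0.66 + 0) = 0.34
~((~(p1 | p1) & ~((p1 & p3) & p2)) -> ~(((p1 | p2) -> p2) & (p1 -> ~p1))): Łukasiewicz ¬ gives 1 − 0.34 = 0.66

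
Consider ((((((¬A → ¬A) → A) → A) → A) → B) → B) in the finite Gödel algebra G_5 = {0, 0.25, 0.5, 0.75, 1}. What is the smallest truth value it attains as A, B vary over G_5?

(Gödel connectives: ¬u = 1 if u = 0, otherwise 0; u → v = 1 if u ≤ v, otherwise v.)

0.00

The minimum is attained at A = 0, B = 0:
  ¬A: Gödel ¬ of 0 = 1 (operand is 0)
  ¬A: Gödel ¬ of 0 = 1 (operand is 0)
  (¬A → ¬A): 1 ≤ 1, so result = 1
  ((¬A → ¬A) → A): 1 > 0, so result = 0
  (((¬A → ¬A) → A) → A): 0 ≤ 0, so result = 1
  ((((¬A → ¬A) → A) → A) → A): 1 > 0, so result = 0
  (((((¬A → ¬A) → A) → A) → A) → B): 0 ≤ 0, so result = 1
  ((((((¬A → ¬A) → A) → A) → A) → B) → B): 1 > 0, so result = 0
Checking all 25 assignments confirms none give a value below 0.00.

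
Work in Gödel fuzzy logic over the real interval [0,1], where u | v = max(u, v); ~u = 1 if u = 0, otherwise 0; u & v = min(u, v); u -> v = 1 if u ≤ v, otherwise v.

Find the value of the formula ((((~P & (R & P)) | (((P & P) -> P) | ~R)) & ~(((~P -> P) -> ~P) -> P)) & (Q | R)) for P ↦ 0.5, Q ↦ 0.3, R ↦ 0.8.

~P: Gödel ¬ of 0.5 = 0 (operand ≠ 0)
(R & P) = min(0.8, 0.5) = 0.5
(~P & (R & P)) = min(0, 0.5) = 0
(P & P) = min(0.5, 0.5) = 0.5
((P & P) -> P): 0.5 ≤ 0.5, so result = 1
~R: Gödel ¬ of 0.8 = 0 (operand ≠ 0)
(((P & P) -> P) | ~R) = max(1, 0) = 1
((~P & (R & P)) | (((P & P) -> P) | ~R)) = max(0, 1) = 1
~P: Gödel ¬ of 0.5 = 0 (operand ≠ 0)
(~P -> P): 0 ≤ 0.5, so result = 1
~P: Gödel ¬ of 0.5 = 0 (operand ≠ 0)
((~P -> P) -> ~P): 1 > 0, so result = 0
(((~P -> P) -> ~P) -> P): 0 ≤ 0.5, so result = 1
~(((~P -> P) -> ~P) -> P): Gödel ¬ of 1 = 0 (operand ≠ 0)
(((~P & (R & P)) | (((P & P) -> P) | ~R)) & ~(((~P -> P) -> ~P) -> P)) = min(1, 0) = 0
(Q | R) = max(0.3, 0.8) = 0.8
((((~P & (R & P)) | (((P & P) -> P) | ~R)) & ~(((~P -> P) -> ~P) -> P)) & (Q | R)) = min(0, 0.8) = 0

0.00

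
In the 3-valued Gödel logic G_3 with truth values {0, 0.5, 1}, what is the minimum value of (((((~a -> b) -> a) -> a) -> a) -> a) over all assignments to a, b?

0.00

The minimum is attained at a = 0, b = 0:
  ~a: Gödel ¬ of 0 = 1 (operand is 0)
  (~a -> b): 1 > 0, so result = 0
  ((~a -> b) -> a): 0 ≤ 0, so result = 1
  (((~a -> b) -> a) -> a): 1 > 0, so result = 0
  ((((~a -> b) -> a) -> a) -> a): 0 ≤ 0, so result = 1
  (((((~a -> b) -> a) -> a) -> a) -> a): 1 > 0, so result = 0
Checking all 9 assignments confirms none give a value below 0.00.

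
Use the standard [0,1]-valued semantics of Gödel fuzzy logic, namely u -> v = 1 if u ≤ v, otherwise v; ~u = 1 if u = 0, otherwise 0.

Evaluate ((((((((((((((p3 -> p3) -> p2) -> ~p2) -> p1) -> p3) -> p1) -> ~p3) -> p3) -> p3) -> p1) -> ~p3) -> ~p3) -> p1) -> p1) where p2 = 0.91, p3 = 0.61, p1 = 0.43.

(p3 -> p3): 0.61 ≤ 0.61, so result = 1
((p3 -> p3) -> p2): 1 > 0.91, so result = 0.91
~p2: Gödel ¬ of 0.91 = 0 (operand ≠ 0)
(((p3 -> p3) -> p2) -> ~p2): 0.91 > 0, so result = 0
((((p3 -> p3) -> p2) -> ~p2) -> p1): 0 ≤ 0.43, so result = 1
(((((p3 -> p3) -> p2) -> ~p2) -> p1) -> p3): 1 > 0.61, so result = 0.61
((((((p3 -> p3) -> p2) -> ~p2) -> p1) -> p3) -> p1): 0.61 > 0.43, so result = 0.43
~p3: Gödel ¬ of 0.61 = 0 (operand ≠ 0)
(((((((p3 -> p3) -> p2) -> ~p2) -> p1) -> p3) -> p1) -> ~p3): 0.43 > 0, so result = 0
((((((((p3 -> p3) -> p2) -> ~p2) -> p1) -> p3) -> p1) -> ~p3) -> p3): 0 ≤ 0.61, so result = 1
(((((((((p3 -> p3) -> p2) -> ~p2) -> p1) -> p3) -> p1) -> ~p3) -> p3) -> p3): 1 > 0.61, so result = 0.61
((((((((((p3 -> p3) -> p2) -> ~p2) -> p1) -> p3) -> p1) -> ~p3) -> p3) -> p3) -> p1): 0.61 > 0.43, so result = 0.43
~p3: Gödel ¬ of 0.61 = 0 (operand ≠ 0)
(((((((((((p3 -> p3) -> p2) -> ~p2) -> p1) -> p3) -> p1) -> ~p3) -> p3) -> p3) -> p1) -> ~p3): 0.43 > 0, so result = 0
~p3: Gödel ¬ of 0.61 = 0 (operand ≠ 0)
((((((((((((p3 -> p3) -> p2) -> ~p2) -> p1) -> p3) -> p1) -> ~p3) -> p3) -> p3) -> p1) -> ~p3) -> ~p3): 0 ≤ 0, so result = 1
(((((((((((((p3 -> p3) -> p2) -> ~p2) -> p1) -> p3) -> p1) -> ~p3) -> p3) -> p3) -> p1) -> ~p3) -> ~p3) -> p1): 1 > 0.43, so result = 0.43
((((((((((((((p3 -> p3) -> p2) -> ~p2) -> p1) -> p3) -> p1) -> ~p3) -> p3) -> p3) -> p1) -> ~p3) -> ~p3) -> p1) -> p1): 0.43 ≤ 0.43, so result = 1

1.00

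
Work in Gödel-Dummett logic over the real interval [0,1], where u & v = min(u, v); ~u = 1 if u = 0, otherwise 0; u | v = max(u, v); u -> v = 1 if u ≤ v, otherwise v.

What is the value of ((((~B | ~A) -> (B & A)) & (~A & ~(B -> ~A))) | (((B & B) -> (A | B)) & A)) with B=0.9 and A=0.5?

~B: Gödel ¬ of 0.9 = 0 (operand ≠ 0)
~A: Gödel ¬ of 0.5 = 0 (operand ≠ 0)
(~B | ~A) = max(0, 0) = 0
(B & A) = min(0.9, 0.5) = 0.5
((~B | ~A) -> (B & A)): 0 ≤ 0.5, so result = 1
~A: Gödel ¬ of 0.5 = 0 (operand ≠ 0)
~A: Gödel ¬ of 0.5 = 0 (operand ≠ 0)
(B -> ~A): 0.9 > 0, so result = 0
~(B -> ~A): Gödel ¬ of 0 = 1 (operand is 0)
(~A & ~(B -> ~A)) = min(0, 1) = 0
(((~B | ~A) -> (B & A)) & (~A & ~(B -> ~A))) = min(1, 0) = 0
(B & B) = min(0.9, 0.9) = 0.9
(A | B) = max(0.5, 0.9) = 0.9
((B & B) -> (A | B)): 0.9 ≤ 0.9, so result = 1
(((B & B) -> (A | B)) & A) = min(1, 0.5) = 0.5
((((~B | ~A) -> (B & A)) & (~A & ~(B -> ~A))) | (((B & B) -> (A | B)) & A)) = max(0, 0.5) = 0.5

0.50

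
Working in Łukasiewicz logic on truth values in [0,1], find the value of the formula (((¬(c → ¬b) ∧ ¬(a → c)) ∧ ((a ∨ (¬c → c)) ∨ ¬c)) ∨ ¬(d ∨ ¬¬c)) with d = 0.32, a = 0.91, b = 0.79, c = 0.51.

¬b: Łukasiewicz ¬ gives 1 − 0.79 = 0.21
(c → ¬b): min(1, 1 − 0.51 + 0.21) = 0.7
¬(c → ¬b): Łukasiewicz ¬ gives 1 − 0.7 = 0.3
(a → c): min(1, 1 − 0.91 + 0.51) = 0.6
¬(a → c): Łukasiewicz ¬ gives 1 − 0.6 = 0.4
(¬(c → ¬b) ∧ ¬(a → c)) = min(0.3, 0.4) = 0.3
¬c: Łukasiewicz ¬ gives 1 − 0.51 = 0.49
(¬c → c): min(1, 1 − 0.49 + 0.51) = 1
(a ∨ (¬c → c)) = max(0.91, 1) = 1
¬c: Łukasiewicz ¬ gives 1 − 0.51 = 0.49
((a ∨ (¬c → c)) ∨ ¬c) = max(1, 0.49) = 1
((¬(c → ¬b) ∧ ¬(a → c)) ∧ ((a ∨ (¬c → c)) ∨ ¬c)) = min(0.3, 1) = 0.3
¬c: Łukasiewicz ¬ gives 1 − 0.51 = 0.49
¬¬c: Łukasiewicz ¬ gives 1 − 0.49 = 0.51
(d ∨ ¬¬c) = max(0.32, 0.51) = 0.51
¬(d ∨ ¬¬c): Łukasiewicz ¬ gives 1 − 0.51 = 0.49
(((¬(c → ¬b) ∧ ¬(a → c)) ∧ ((a ∨ (¬c → c)) ∨ ¬c)) ∨ ¬(d ∨ ¬¬c)) = max(0.3, 0.49) = 0.49

0.49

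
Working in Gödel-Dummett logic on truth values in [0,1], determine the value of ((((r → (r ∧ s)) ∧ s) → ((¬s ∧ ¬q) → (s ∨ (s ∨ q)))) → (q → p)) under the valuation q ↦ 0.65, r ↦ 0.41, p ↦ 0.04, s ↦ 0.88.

0.04

(r ∧ s) = min(0.41, 0.88) = 0.41
(r → (r ∧ s)): 0.41 ≤ 0.41, so result = 1
((r → (r ∧ s)) ∧ s) = min(1, 0.88) = 0.88
¬s: Gödel ¬ of 0.88 = 0 (operand ≠ 0)
¬q: Gödel ¬ of 0.65 = 0 (operand ≠ 0)
(¬s ∧ ¬q) = min(0, 0) = 0
(s ∨ q) = max(0.88, 0.65) = 0.88
(s ∨ (s ∨ q)) = max(0.88, 0.88) = 0.88
((¬s ∧ ¬q) → (s ∨ (s ∨ q))): 0 ≤ 0.88, so result = 1
(((r → (r ∧ s)) ∧ s) → ((¬s ∧ ¬q) → (s ∨ (s ∨ q)))): 0.88 ≤ 1, so result = 1
(q → p): 0.65 > 0.04, so result = 0.04
((((r → (r ∧ s)) ∧ s) → ((¬s ∧ ¬q) → (s ∨ (s ∨ q)))) → (q → p)): 1 > 0.04, so result = 0.04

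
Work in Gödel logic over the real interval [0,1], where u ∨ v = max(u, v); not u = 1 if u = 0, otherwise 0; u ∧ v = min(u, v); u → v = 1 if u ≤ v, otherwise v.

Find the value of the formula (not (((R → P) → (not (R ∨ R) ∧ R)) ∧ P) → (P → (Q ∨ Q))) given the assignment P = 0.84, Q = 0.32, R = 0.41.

0.32

(R → P): 0.41 ≤ 0.84, so result = 1
(R ∨ R) = max(0.41, 0.41) = 0.41
not (R ∨ R): Gödel ¬ of 0.41 = 0 (operand ≠ 0)
(not (R ∨ R) ∧ R) = min(0, 0.41) = 0
((R → P) → (not (R ∨ R) ∧ R)): 1 > 0, so result = 0
(((R → P) → (not (R ∨ R) ∧ R)) ∧ P) = min(0, 0.84) = 0
not (((R → P) → (not (R ∨ R) ∧ R)) ∧ P): Gödel ¬ of 0 = 1 (operand is 0)
(Q ∨ Q) = max(0.32, 0.32) = 0.32
(P → (Q ∨ Q)): 0.84 > 0.32, so result = 0.32
(not (((R → P) → (not (R ∨ R) ∧ R)) ∧ P) → (P → (Q ∨ Q))): 1 > 0.32, so result = 0.32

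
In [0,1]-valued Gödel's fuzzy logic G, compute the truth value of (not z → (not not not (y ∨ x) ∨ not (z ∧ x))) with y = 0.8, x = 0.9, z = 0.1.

1.00

not z: Gödel ¬ of 0.1 = 0 (operand ≠ 0)
(y ∨ x) = max(0.8, 0.9) = 0.9
not (y ∨ x): Gödel ¬ of 0.9 = 0 (operand ≠ 0)
not not (y ∨ x): Gödel ¬ of 0 = 1 (operand is 0)
not not not (y ∨ x): Gödel ¬ of 1 = 0 (operand ≠ 0)
(z ∧ x) = min(0.1, 0.9) = 0.1
not (z ∧ x): Gödel ¬ of 0.1 = 0 (operand ≠ 0)
(not not not (y ∨ x) ∨ not (z ∧ x)) = max(0, 0) = 0
(not z → (not not not (y ∨ x) ∨ not (z ∧ x))): 0 ≤ 0, so result = 1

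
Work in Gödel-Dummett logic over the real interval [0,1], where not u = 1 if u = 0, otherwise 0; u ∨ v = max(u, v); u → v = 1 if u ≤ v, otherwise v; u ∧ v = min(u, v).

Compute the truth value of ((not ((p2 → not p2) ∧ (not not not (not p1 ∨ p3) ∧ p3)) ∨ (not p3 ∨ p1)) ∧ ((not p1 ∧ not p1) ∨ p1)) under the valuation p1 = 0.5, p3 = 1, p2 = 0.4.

0.50

not p2: Gödel ¬ of 0.4 = 0 (operand ≠ 0)
(p2 → not p2): 0.4 > 0, so result = 0
not p1: Gödel ¬ of 0.5 = 0 (operand ≠ 0)
(not p1 ∨ p3) = max(0, 1) = 1
not (not p1 ∨ p3): Gödel ¬ of 1 = 0 (operand ≠ 0)
not not (not p1 ∨ p3): Gödel ¬ of 0 = 1 (operand is 0)
not not not (not p1 ∨ p3): Gödel ¬ of 1 = 0 (operand ≠ 0)
(not not not (not p1 ∨ p3) ∧ p3) = min(0, 1) = 0
((p2 → not p2) ∧ (not not not (not p1 ∨ p3) ∧ p3)) = min(0, 0) = 0
not ((p2 → not p2) ∧ (not not not (not p1 ∨ p3) ∧ p3)): Gödel ¬ of 0 = 1 (operand is 0)
not p3: Gödel ¬ of 1 = 0 (operand ≠ 0)
(not p3 ∨ p1) = max(0, 0.5) = 0.5
(not ((p2 → not p2) ∧ (not not not (not p1 ∨ p3) ∧ p3)) ∨ (not p3 ∨ p1)) = max(1, 0.5) = 1
not p1: Gödel ¬ of 0.5 = 0 (operand ≠ 0)
not p1: Gödel ¬ of 0.5 = 0 (operand ≠ 0)
(not p1 ∧ not p1) = min(0, 0) = 0
((not p1 ∧ not p1) ∨ p1) = max(0, 0.5) = 0.5
((not ((p2 → not p2) ∧ (not not not (not p1 ∨ p3) ∧ p3)) ∨ (not p3 ∨ p1)) ∧ ((not p1 ∧ not p1) ∨ p1)) = min(1, 0.5) = 0.5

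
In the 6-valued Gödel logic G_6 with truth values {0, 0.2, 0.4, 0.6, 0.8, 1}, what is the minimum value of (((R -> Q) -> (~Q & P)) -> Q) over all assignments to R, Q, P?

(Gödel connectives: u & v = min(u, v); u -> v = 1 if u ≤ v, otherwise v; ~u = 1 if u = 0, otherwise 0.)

0.00

The minimum is attained at R = 0, Q = 0, P = 0.2:
  (R -> Q): 0 ≤ 0, so result = 1
  ~Q: Gödel ¬ of 0 = 1 (operand is 0)
  (~Q & P) = min(1, 0.2) = 0.2
  ((R -> Q) -> (~Q & P)): 1 > 0.2, so result = 0.2
  (((R -> Q) -> (~Q & P)) -> Q): 0.2 > 0, so result = 0
Checking all 216 assignments confirms none give a value below 0.00.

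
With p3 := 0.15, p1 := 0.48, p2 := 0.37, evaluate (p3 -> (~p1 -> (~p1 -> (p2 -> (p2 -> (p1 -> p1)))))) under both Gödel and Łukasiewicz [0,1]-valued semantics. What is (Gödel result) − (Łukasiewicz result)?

Gödel evaluation:
  ~p1: Gödel ¬ of 0.48 = 0 (operand ≠ 0)
  ~p1: Gödel ¬ of 0.48 = 0 (operand ≠ 0)
  (p1 -> p1): 0.48 ≤ 0.48, so result = 1
  (p2 -> (p1 -> p1)): 0.37 ≤ 1, so result = 1
  (p2 -> (p2 -> (p1 -> p1))): 0.37 ≤ 1, so result = 1
  (~p1 -> (p2 -> (p2 -> (p1 -> p1)))): 0 ≤ 1, so result = 1
  (~p1 -> (~p1 -> (p2 -> (p2 -> (p1 -> p1))))): 0 ≤ 1, so result = 1
  (p3 -> (~p1 -> (~p1 -> (p2 -> (p2 -> (p1 -> p1)))))): 0.15 ≤ 1, so result = 1
  Gödel value = 1
Łukasiewicz evaluation:
  ~p1: Łukasiewicz ¬ gives 1 − 0.48 = 0.52
  ~p1: Łukasiewicz ¬ gives 1 − 0.48 = 0.52
  (p1 -> p1): min(1, 1 − 0.48 + 0.48) = 1
  (p2 -> (p1 -> p1)): min(1, 1 − 0.37 + 1) = 1
  (p2 -> (p2 -> (p1 -> p1))): min(1, 1 − 0.37 + 1) = 1
  (~p1 -> (p2 -> (p2 -> (p1 -> p1)))): min(1, 1 − 0.52 + 1) = 1
  (~p1 -> (~p1 -> (p2 -> (p2 -> (p1 -> p1))))): min(1, 1 − 0.52 + 1) = 1
  (p3 -> (~p1 -> (~p1 -> (p2 -> (p2 -> (p1 -> p1)))))): min(1, 1 − 0.15 + 1) = 1
  Łukasiewicz value = 1
Difference: 1 − 1 = 0.00

0.00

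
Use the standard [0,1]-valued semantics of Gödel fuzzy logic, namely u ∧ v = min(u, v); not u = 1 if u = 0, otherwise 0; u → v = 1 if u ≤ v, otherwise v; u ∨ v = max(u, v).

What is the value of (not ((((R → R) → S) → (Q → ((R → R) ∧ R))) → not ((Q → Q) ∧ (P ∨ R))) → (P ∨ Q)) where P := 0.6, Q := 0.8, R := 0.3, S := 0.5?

0.80

(R → R): 0.3 ≤ 0.3, so result = 1
((R → R) → S): 1 > 0.5, so result = 0.5
(R → R): 0.3 ≤ 0.3, so result = 1
((R → R) ∧ R) = min(1, 0.3) = 0.3
(Q → ((R → R) ∧ R)): 0.8 > 0.3, so result = 0.3
(((R → R) → S) → (Q → ((R → R) ∧ R))): 0.5 > 0.3, so result = 0.3
(Q → Q): 0.8 ≤ 0.8, so result = 1
(P ∨ R) = max(0.6, 0.3) = 0.6
((Q → Q) ∧ (P ∨ R)) = min(1, 0.6) = 0.6
not ((Q → Q) ∧ (P ∨ R)): Gödel ¬ of 0.6 = 0 (operand ≠ 0)
((((R → R) → S) → (Q → ((R → R) ∧ R))) → not ((Q → Q) ∧ (P ∨ R))): 0.3 > 0, so result = 0
not ((((R → R) → S) → (Q → ((R → R) ∧ R))) → not ((Q → Q) ∧ (P ∨ R))): Gödel ¬ of 0 = 1 (operand is 0)
(P ∨ Q) = max(0.6, 0.8) = 0.8
(not ((((R → R) → S) → (Q → ((R → R) ∧ R))) → not ((Q → Q) ∧ (P ∨ R))) → (P ∨ Q)): 1 > 0.8, so result = 0.8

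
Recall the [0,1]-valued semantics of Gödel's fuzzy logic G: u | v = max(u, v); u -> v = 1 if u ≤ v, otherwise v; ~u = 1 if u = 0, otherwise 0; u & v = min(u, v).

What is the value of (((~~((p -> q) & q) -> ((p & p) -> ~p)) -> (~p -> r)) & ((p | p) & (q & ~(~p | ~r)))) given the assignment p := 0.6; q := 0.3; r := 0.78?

(p -> q): 0.6 > 0.3, so result = 0.3
((p -> q) & q) = min(0.3, 0.3) = 0.3
~((p -> q) & q): Gödel ¬ of 0.3 = 0 (operand ≠ 0)
~~((p -> q) & q): Gödel ¬ of 0 = 1 (operand is 0)
(p & p) = min(0.6, 0.6) = 0.6
~p: Gödel ¬ of 0.6 = 0 (operand ≠ 0)
((p & p) -> ~p): 0.6 > 0, so result = 0
(~~((p -> q) & q) -> ((p & p) -> ~p)): 1 > 0, so result = 0
~p: Gödel ¬ of 0.6 = 0 (operand ≠ 0)
(~p -> r): 0 ≤ 0.78, so result = 1
((~~((p -> q) & q) -> ((p & p) -> ~p)) -> (~p -> r)): 0 ≤ 1, so result = 1
(p | p) = max(0.6, 0.6) = 0.6
~p: Gödel ¬ of 0.6 = 0 (operand ≠ 0)
~r: Gödel ¬ of 0.78 = 0 (operand ≠ 0)
(~p | ~r) = max(0, 0) = 0
~(~p | ~r): Gödel ¬ of 0 = 1 (operand is 0)
(q & ~(~p | ~r)) = min(0.3, 1) = 0.3
((p | p) & (q & ~(~p | ~r))) = min(0.6, 0.3) = 0.3
(((~~((p -> q) & q) -> ((p & p) -> ~p)) -> (~p -> r)) & ((p | p) & (q & ~(~p | ~r)))) = min(1, 0.3) = 0.3

0.30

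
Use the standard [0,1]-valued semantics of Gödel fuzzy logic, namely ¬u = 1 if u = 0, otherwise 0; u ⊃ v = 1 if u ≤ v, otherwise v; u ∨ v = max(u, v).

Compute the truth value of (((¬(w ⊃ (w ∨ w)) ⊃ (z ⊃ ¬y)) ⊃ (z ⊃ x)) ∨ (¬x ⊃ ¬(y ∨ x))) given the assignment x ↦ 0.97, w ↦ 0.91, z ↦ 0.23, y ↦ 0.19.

1.00

(w ∨ w) = max(0.91, 0.91) = 0.91
(w ⊃ (w ∨ w)): 0.91 ≤ 0.91, so result = 1
¬(w ⊃ (w ∨ w)): Gödel ¬ of 1 = 0 (operand ≠ 0)
¬y: Gödel ¬ of 0.19 = 0 (operand ≠ 0)
(z ⊃ ¬y): 0.23 > 0, so result = 0
(¬(w ⊃ (w ∨ w)) ⊃ (z ⊃ ¬y)): 0 ≤ 0, so result = 1
(z ⊃ x): 0.23 ≤ 0.97, so result = 1
((¬(w ⊃ (w ∨ w)) ⊃ (z ⊃ ¬y)) ⊃ (z ⊃ x)): 1 ≤ 1, so result = 1
¬x: Gödel ¬ of 0.97 = 0 (operand ≠ 0)
(y ∨ x) = max(0.19, 0.97) = 0.97
¬(y ∨ x): Gödel ¬ of 0.97 = 0 (operand ≠ 0)
(¬x ⊃ ¬(y ∨ x)): 0 ≤ 0, so result = 1
(((¬(w ⊃ (w ∨ w)) ⊃ (z ⊃ ¬y)) ⊃ (z ⊃ x)) ∨ (¬x ⊃ ¬(y ∨ x))) = max(1, 1) = 1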